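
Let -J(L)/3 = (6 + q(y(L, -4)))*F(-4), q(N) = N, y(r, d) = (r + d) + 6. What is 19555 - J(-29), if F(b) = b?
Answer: 19807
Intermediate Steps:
y(r, d) = 6 + d + r (y(r, d) = (d + r) + 6 = 6 + d + r)
J(L) = 96 + 12*L (J(L) = -3*(6 + (6 - 4 + L))*(-4) = -3*(6 + (2 + L))*(-4) = -3*(8 + L)*(-4) = -3*(-32 - 4*L) = 96 + 12*L)
19555 - J(-29) = 19555 - (96 + 12*(-29)) = 19555 - (96 - 348) = 19555 - 1*(-252) = 19555 + 252 = 19807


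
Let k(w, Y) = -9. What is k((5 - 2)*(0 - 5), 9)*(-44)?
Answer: 396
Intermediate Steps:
k((5 - 2)*(0 - 5), 9)*(-44) = -9*(-44) = 396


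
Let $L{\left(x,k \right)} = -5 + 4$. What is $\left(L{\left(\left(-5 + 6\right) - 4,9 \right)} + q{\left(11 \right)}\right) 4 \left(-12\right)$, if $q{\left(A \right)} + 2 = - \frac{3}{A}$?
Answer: $\frac{1728}{11} \approx 157.09$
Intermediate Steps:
$L{\left(x,k \right)} = -1$
$q{\left(A \right)} = -2 - \frac{3}{A}$
$\left(L{\left(\left(-5 + 6\right) - 4,9 \right)} + q{\left(11 \right)}\right) 4 \left(-12\right) = \left(-1 - \left(2 + \frac{3}{11}\right)\right) 4 \left(-12\right) = \left(-1 - \frac{25}{11}\right) \left(-48\right) = \left(- \frac{36}{11}\right) \left(-48\right) = \frac{1728}{11}$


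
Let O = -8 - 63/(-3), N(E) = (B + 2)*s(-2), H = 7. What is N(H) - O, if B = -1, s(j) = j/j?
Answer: -12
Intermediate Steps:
s(j) = 1
N(E) = 1 (N(E) = (-1 + 2)*1 = 1*1 = 1)
O = 13 (O = -8 - 63*(-1)/3 = -8 - 9*(-7/3) = -8 + 21 = 13)
N(H) - O = 1 - 1*13 = 1 - 13 = -12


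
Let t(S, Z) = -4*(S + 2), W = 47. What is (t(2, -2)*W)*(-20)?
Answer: 15040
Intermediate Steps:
t(S, Z) = -8 - 4*S (t(S, Z) = -4*(2 + S) = -8 - 4*S)
(t(2, -2)*W)*(-20) = ((-8 - 4*2)*47)*(-20) = ((-8 - 8)*47)*(-20) = -16*47*(-20) = -752*(-20) = 15040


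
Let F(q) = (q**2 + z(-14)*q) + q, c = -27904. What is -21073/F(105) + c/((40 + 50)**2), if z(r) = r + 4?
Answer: -2510909/453600 ≈ -5.5355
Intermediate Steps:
z(r) = 4 + r
F(q) = q**2 - 9*q (F(q) = (q**2 + (4 - 14)*q) + q = (q**2 - 10*q) + q = q**2 - 9*q)
-21073/F(105) + c/((40 + 50)**2) = -21073*1/(105*(-9 + 105)) - 27904/(40 + 50)**2 = -21073/(105*96) - 27904/(90**2) = -21073/10080 - 27904/8100 = -21073*1/10080 - 27904*1/8100 = -21073/10080 - 6976/2025 = -2510909/453600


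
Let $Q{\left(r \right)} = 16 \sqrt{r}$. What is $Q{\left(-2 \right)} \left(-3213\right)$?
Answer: $- 51408 i \sqrt{2} \approx - 72702.0 i$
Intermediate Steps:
$Q{\left(-2 \right)} \left(-3213\right) = 16 \sqrt{-2} \left(-3213\right) = 16 i \sqrt{2} \left(-3213\right) = - 51408 i \sqrt{2}$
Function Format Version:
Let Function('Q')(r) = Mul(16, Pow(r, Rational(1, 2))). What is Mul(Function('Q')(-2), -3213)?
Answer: Mul(-51408, I, Pow(2, Rational(1, 2))) ≈ Mul(-72702., I)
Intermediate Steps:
Mul(Function('Q')(-2), -3213) = Mul(Mul(16, Pow(-2, Rational(1, 2))), -3213) = Mul(Mul(16, Mul(I, Pow(2, Rational(1, 2)))), -3213) = Mul(Mul(16, I, Pow(2, Rational(1, 2))), -3213) = Mul(-51408, I, Pow(2, Rational(1, 2)))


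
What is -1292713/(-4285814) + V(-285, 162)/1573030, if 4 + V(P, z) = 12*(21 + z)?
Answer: 1021435417339/3370856998210 ≈ 0.30302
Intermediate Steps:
V(P, z) = 248 + 12*z (V(P, z) = -4 + 12*(21 + z) = -4 + (252 + 12*z) = 248 + 12*z)
-1292713/(-4285814) + V(-285, 162)/1573030 = -1292713/(-4285814) + (248 + 12*162)/1573030 = -1292713*(-1/4285814) + (248 + 1944)*(1/1573030) = 1292713/4285814 + 2192*(1/1573030) = 1292713/4285814 + 1096/786515 = 1021435417339/3370856998210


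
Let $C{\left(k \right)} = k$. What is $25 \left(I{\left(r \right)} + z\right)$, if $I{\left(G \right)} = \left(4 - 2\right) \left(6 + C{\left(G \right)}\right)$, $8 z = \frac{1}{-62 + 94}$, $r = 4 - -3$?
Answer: $\frac{166425}{256} \approx 650.1$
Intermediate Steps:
$r = 7$ ($r = 4 + 3 = 7$)
$z = \frac{1}{256}$ ($z = \frac{1}{8 \left(-62 + 94\right)} = \frac{1}{8 \cdot 32} = \frac{1}{8} \cdot \frac{1}{32} = \frac{1}{256} \approx 0.0039063$)
$I{\left(G \right)} = 12 + 2 G$ ($I{\left(G \right)} = \left(4 - 2\right) \left(6 + G\right) = 2 \left(6 + G\right) = 12 + 2 G$)
$25 \left(I{\left(r \right)} + z\right) = 25 \left(\left(12 + 2 \cdot 7\right) + \frac{1}{256}\right) = 25 \left(\left(12 + 14\right) + \frac{1}{256}\right) = 25 \left(26 + \frac{1}{256}\right) = 25 \cdot \frac{6657}{256} = \frac{166425}{256}$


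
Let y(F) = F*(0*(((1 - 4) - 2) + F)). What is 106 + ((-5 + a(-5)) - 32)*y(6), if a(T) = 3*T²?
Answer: 106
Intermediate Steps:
y(F) = 0 (y(F) = F*(0*((-3 - 2) + F)) = F*(0*(-5 + F)) = F*0 = 0)
106 + ((-5 + a(-5)) - 32)*y(6) = 106 + ((-5 + 3*(-5)²) - 32)*0 = 106 + ((-5 + 3*25) - 32)*0 = 106 + ((-5 + 75) - 32)*0 = 106 + (70 - 32)*0 = 106 + 38*0 = 106 + 0 = 106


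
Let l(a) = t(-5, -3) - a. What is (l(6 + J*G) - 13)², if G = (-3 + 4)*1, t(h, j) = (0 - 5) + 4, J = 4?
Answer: 576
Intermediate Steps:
t(h, j) = -1 (t(h, j) = -5 + 4 = -1)
G = 1 (G = 1*1 = 1)
l(a) = -1 - a
(l(6 + J*G) - 13)² = ((-1 - (6 + 4*1)) - 13)² = ((-1 - (6 + 4)) - 13)² = ((-1 - 1*10) - 13)² = ((-1 - 10) - 13)² = (-11 - 13)² = (-24)² = 576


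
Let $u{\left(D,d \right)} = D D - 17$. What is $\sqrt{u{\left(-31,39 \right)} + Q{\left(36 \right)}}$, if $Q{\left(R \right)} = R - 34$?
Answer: $\sqrt{946} \approx 30.757$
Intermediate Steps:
$Q{\left(R \right)} = -34 + R$ ($Q{\left(R \right)} = R - 34 = -34 + R$)
$u{\left(D,d \right)} = -17 + D^{2}$ ($u{\left(D,d \right)} = D^{2} - 17 = -17 + D^{2}$)
$\sqrt{u{\left(-31,39 \right)} + Q{\left(36 \right)}} = \sqrt{\left(-17 + \left(-31\right)^{2}\right) + \left(-34 + 36\right)} = \sqrt{\left(-17 + 961\right) + 2} = \sqrt{944 + 2} = \sqrt{946}$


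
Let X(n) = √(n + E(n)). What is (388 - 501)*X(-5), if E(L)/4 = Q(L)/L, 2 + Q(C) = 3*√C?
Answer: -113*√(-85 - 60*I*√5)/5 ≈ -137.31 + 249.53*I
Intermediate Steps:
Q(C) = -2 + 3*√C
E(L) = 4*(-2 + 3*√L)/L (E(L) = 4*((-2 + 3*√L)/L) = 4*(-2 + 3*√L)/L)
X(n) = √(n + 4*(-2 + 3*√n)/n)
(388 - 501)*X(-5) = (388 - 501)*√(-5 - 8/(-5) + 12/√(-5)) = -113*√(-5 - 8*(-⅕) + 12*(-I*√5/5)) = -113*√(-5 + 8/5 - 12*I*√5/5) = -113*√(-17/5 - 12*I*√5/5)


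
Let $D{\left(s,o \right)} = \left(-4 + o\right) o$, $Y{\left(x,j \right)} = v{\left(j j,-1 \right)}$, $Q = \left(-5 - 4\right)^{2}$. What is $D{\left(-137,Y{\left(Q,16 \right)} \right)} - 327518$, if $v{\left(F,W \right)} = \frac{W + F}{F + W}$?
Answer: $-327521$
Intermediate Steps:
$Q = 81$ ($Q = \left(-9\right)^{2} = 81$)
$v{\left(F,W \right)} = 1$ ($v{\left(F,W \right)} = \frac{F + W}{F + W} = 1$)
$Y{\left(x,j \right)} = 1$
$D{\left(s,o \right)} = o \left(-4 + o\right)$
$D{\left(-137,Y{\left(Q,16 \right)} \right)} - 327518 = 1 \left(-4 + 1\right) - 327518 = 1 \left(-3\right) - 327518 = -3 - 327518 = -327521$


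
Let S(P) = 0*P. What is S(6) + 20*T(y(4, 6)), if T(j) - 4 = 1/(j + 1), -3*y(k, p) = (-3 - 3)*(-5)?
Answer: 700/9 ≈ 77.778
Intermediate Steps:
y(k, p) = -10 (y(k, p) = -(-3 - 3)*(-5)/3 = -(-2)*(-5) = -⅓*30 = -10)
T(j) = 4 + 1/(1 + j) (T(j) = 4 + 1/(j + 1) = 4 + 1/(1 + j))
S(P) = 0
S(6) + 20*T(y(4, 6)) = 0 + 20*((5 + 4*(-10))/(1 - 10)) = 0 + 20*((5 - 40)/(-9)) = 0 + 20*(-⅑*(-35)) = 0 + 20*(35/9) = 0 + 700/9 = 700/9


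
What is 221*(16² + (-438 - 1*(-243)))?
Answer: 13481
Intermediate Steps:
221*(16² + (-438 - 1*(-243))) = 221*(256 + (-438 + 243)) = 221*(256 - 195) = 221*61 = 13481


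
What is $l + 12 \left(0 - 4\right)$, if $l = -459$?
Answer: $-507$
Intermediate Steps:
$l + 12 \left(0 - 4\right) = -459 + 12 \left(0 - 4\right) = -459 + 12 \left(-4\right) = -459 - 48 = -507$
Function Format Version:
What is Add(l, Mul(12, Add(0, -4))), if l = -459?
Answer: -507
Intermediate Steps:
Add(l, Mul(12, Add(0, -4))) = Add(-459, Mul(12, Add(0, -4))) = Add(-459, Mul(12, -4)) = Add(-459, -48) = -507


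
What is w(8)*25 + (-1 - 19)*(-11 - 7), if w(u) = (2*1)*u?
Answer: 760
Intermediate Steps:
w(u) = 2*u
w(8)*25 + (-1 - 19)*(-11 - 7) = (2*8)*25 + (-1 - 19)*(-11 - 7) = 16*25 - 20*(-18) = 400 + 360 = 760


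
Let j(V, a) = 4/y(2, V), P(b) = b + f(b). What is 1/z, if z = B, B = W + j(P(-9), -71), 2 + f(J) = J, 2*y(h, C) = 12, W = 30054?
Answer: 3/90164 ≈ 3.3273e-5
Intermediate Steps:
y(h, C) = 6 (y(h, C) = (½)*12 = 6)
f(J) = -2 + J
P(b) = -2 + 2*b (P(b) = b + (-2 + b) = -2 + 2*b)
j(V, a) = ⅔ (j(V, a) = 4/6 = 4*(⅙) = ⅔)
B = 90164/3 (B = 30054 + ⅔ = 90164/3 ≈ 30055.)
z = 90164/3 ≈ 30055.
1/z = 1/(90164/3) = 3/90164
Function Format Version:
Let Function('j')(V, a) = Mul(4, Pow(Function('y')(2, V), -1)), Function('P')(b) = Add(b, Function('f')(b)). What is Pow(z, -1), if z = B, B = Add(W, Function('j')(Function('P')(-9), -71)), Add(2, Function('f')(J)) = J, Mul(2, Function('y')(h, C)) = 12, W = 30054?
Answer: Rational(3, 90164) ≈ 3.3273e-5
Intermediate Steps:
Function('y')(h, C) = 6 (Function('y')(h, C) = Mul(Rational(1, 2), 12) = 6)
Function('f')(J) = Add(-2, J)
Function('P')(b) = Add(-2, Mul(2, b)) (Function('P')(b) = Add(b, Add(-2, b)) = Add(-2, Mul(2, b)))
Function('j')(V, a) = Rational(2, 3) (Function('j')(V, a) = Mul(4, Pow(6, -1)) = Mul(4, Rational(1, 6)) = Rational(2, 3))
B = Rational(90164, 3) (B = Add(30054, Rational(2, 3)) = Rational(90164, 3) ≈ 30055.)
z = Rational(90164, 3) ≈ 30055.
Pow(z, -1) = Pow(Rational(90164, 3), -1) = Rational(3, 90164)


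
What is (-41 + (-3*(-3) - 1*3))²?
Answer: 1225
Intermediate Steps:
(-41 + (-3*(-3) - 1*3))² = (-41 + (9 - 3))² = (-41 + 6)² = (-35)² = 1225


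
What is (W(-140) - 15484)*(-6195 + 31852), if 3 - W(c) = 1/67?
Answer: -26612158796/67 ≈ -3.9720e+8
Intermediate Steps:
W(c) = 200/67 (W(c) = 3 - 1/67 = 200/67)
(W(-140) - 15484)*(-6195 + 31852) = (200/67 - 15484)*(-6195 + 31852) = -1037228/67*25657 = -26612158796/67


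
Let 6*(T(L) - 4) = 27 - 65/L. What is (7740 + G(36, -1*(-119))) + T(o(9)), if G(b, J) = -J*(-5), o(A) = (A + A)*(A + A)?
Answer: 16219699/1944 ≈ 8343.5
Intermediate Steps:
o(A) = 4*A² (o(A) = (2*A)*(2*A) = 4*A²)
T(L) = 17/2 - 65/(6*L) (T(L) = 4 + (27 - 65/L)/6 = 4 + (9/2 - 65/(6*L)) = 17/2 - 65/(6*L))
G(b, J) = 5*J
(7740 + G(36, -1*(-119))) + T(o(9)) = (7740 + 5*(-1*(-119))) + (-65 + 51*(4*9²))/(6*((4*9²))) = (7740 + 5*119) + (-65 + 51*(4*81))/(6*((4*81))) = (7740 + 595) + (⅙)*(-65 + 51*324)/324 = 8335 + (⅙)*(1/324)*(-65 + 16524) = 8335 + (⅙)*(1/324)*16459 = 8335 + 16459/1944 = 16219699/1944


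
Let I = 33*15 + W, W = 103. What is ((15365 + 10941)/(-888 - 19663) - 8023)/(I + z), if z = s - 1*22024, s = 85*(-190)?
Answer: 164906979/772224376 ≈ 0.21355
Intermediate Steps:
s = -16150
z = -38174 (z = -16150 - 1*22024 = -16150 - 22024 = -38174)
I = 598 (I = 33*15 + 103 = 495 + 103 = 598)
((15365 + 10941)/(-888 - 19663) - 8023)/(I + z) = ((15365 + 10941)/(-888 - 19663) - 8023)/(598 - 38174) = (26306/(-20551) - 8023)/(-37576) = (26306*(-1/20551) - 8023)*(-1/37576) = (-26306/20551 - 8023)*(-1/37576) = -164906979/20551*(-1/37576) = 164906979/772224376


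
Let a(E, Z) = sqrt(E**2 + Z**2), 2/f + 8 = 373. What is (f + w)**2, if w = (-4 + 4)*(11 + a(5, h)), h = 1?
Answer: 4/133225 ≈ 3.0024e-5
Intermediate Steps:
f = 2/365 (f = 2/(-8 + 373) = 2/365 ≈ 0.0054795)
w = 0 (w = (-4 + 4)*(11 + sqrt(5**2 + 1**2)) = 0*(11 + sqrt(25 + 1)) = 0*(11 + sqrt(26)) = 0)
(f + w)**2 = (2/365 + 0)**2 = (2/365)**2 = 4/133225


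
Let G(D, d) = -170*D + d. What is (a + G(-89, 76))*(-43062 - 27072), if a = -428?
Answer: -1036440252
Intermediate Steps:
G(D, d) = d - 170*D
(a + G(-89, 76))*(-43062 - 27072) = (-428 + (76 - 170*(-89)))*(-43062 - 27072) = (-428 + (76 + 15130))*(-70134) = (-428 + 15206)*(-70134) = 14778*(-70134) = -1036440252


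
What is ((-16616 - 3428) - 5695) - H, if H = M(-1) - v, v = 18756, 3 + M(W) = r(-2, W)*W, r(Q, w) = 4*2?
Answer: -6972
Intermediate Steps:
r(Q, w) = 8
M(W) = -3 + 8*W
H = -18767 (H = (-3 + 8*(-1)) - 1*18756 = (-3 - 8) - 18756 = -11 - 18756 = -18767)
((-16616 - 3428) - 5695) - H = ((-16616 - 3428) - 5695) - 1*(-18767) = (-20044 - 5695) + 18767 = -25739 + 18767 = -6972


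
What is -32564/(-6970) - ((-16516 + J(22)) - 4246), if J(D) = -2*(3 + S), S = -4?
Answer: 72364882/3485 ≈ 20765.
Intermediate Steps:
J(D) = 2 (J(D) = -2*(3 - 4) = -2*(-1) = 2)
-32564/(-6970) - ((-16516 + J(22)) - 4246) = -32564/(-6970) - ((-16516 + 2) - 4246) = -32564*(-1/6970) - (-16514 - 4246) = 16282/3485 - 1*(-20760) = 16282/3485 + 20760 = 72364882/3485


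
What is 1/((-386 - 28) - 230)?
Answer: -1/644 ≈ -0.0015528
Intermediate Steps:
1/((-386 - 28) - 230) = 1/(-414 - 230) = 1/(-644) = -1/644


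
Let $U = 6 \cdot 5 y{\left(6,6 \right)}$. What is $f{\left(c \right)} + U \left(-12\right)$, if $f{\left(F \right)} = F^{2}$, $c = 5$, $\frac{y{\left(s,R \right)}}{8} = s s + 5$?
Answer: $-118055$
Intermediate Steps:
$y{\left(s,R \right)} = 40 + 8 s^{2}$ ($y{\left(s,R \right)} = 8 \left(s s + 5\right) = 8 \left(s^{2} + 5\right) = 8 \left(5 + s^{2}\right) = 40 + 8 s^{2}$)
$U = 9840$ ($U = 6 \cdot 5 \left(40 + 8 \cdot 6^{2}\right) = 30 \left(40 + 8 \cdot 36\right) = 30 \left(40 + 288\right) = 30 \cdot 328 = 9840$)
$f{\left(c \right)} + U \left(-12\right) = 5^{2} + 9840 \left(-12\right) = 25 - 118080 = -118055$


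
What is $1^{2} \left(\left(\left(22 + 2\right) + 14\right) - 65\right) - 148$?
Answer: $-175$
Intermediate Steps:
$1^{2} \left(\left(\left(22 + 2\right) + 14\right) - 65\right) - 148 = 1 \left(\left(24 + 14\right) - 65\right) - 148 = 1 \left(38 - 65\right) - 148 = 1 \left(-27\right) - 148 = -27 - 148 = -175$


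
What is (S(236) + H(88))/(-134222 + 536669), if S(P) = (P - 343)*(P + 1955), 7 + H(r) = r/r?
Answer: -234443/402447 ≈ -0.58254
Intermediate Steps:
H(r) = -6 (H(r) = -7 + r/r = -7 + 1 = -6)
S(P) = (-343 + P)*(1955 + P)
(S(236) + H(88))/(-134222 + 536669) = ((-670565 + 236**2 + 1612*236) - 6)/(-134222 + 536669) = ((-670565 + 55696 + 380432) - 6)/402447 = (-234437 - 6)*(1/402447) = -234443*1/402447 = -234443/402447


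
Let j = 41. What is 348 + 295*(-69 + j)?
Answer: -7912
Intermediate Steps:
348 + 295*(-69 + j) = 348 + 295*(-69 + 41) = 348 + 295*(-28) = 348 - 8260 = -7912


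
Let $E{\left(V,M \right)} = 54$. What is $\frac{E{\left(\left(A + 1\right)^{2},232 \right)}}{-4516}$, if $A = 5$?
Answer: $- \frac{27}{2258} \approx -0.011957$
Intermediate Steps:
$\frac{E{\left(\left(A + 1\right)^{2},232 \right)}}{-4516} = \frac{54}{-4516} = 54 \left(- \frac{1}{4516}\right) = - \frac{27}{2258}$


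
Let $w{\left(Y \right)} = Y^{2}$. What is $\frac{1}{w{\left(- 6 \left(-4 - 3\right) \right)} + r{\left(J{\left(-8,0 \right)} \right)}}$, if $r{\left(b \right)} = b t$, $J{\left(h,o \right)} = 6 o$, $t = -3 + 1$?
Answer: $\frac{1}{1764} \approx 0.00056689$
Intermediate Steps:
$t = -2$
$r{\left(b \right)} = - 2 b$ ($r{\left(b \right)} = b \left(-2\right) = - 2 b$)
$\frac{1}{w{\left(- 6 \left(-4 - 3\right) \right)} + r{\left(J{\left(-8,0 \right)} \right)}} = \frac{1}{\left(- 6 \left(-4 - 3\right)\right)^{2} - 2 \cdot 6 \cdot 0} = \frac{1}{\left(\left(-6\right) \left(-7\right)\right)^{2} - 0} = \frac{1}{42^{2} + 0} = \frac{1}{1764 + 0} = \frac{1}{1764}$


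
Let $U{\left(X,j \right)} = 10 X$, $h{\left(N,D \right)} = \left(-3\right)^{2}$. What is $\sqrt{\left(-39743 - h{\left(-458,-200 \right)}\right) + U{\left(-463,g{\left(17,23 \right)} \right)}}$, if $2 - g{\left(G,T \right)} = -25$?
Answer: $i \sqrt{44382} \approx 210.67 i$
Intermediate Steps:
$g{\left(G,T \right)} = 27$ ($g{\left(G,T \right)} = 2 - -25 = 2 + 25 = 27$)
$h{\left(N,D \right)} = 9$
$\sqrt{\left(-39743 - h{\left(-458,-200 \right)}\right) + U{\left(-463,g{\left(17,23 \right)} \right)}} = \sqrt{\left(-39743 - 9\right) + 10 \left(-463\right)} = \sqrt{\left(-39743 - 9\right) - 4630} = \sqrt{-39752 - 4630} = \sqrt{-44382} = i \sqrt{44382}$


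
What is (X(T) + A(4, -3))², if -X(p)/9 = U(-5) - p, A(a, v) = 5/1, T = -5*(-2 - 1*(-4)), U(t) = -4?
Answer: 2401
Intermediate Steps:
T = -10 (T = -5*(-2 + 4) = -5*2 = -10)
A(a, v) = 5 (A(a, v) = 5*1 = 5)
X(p) = 36 + 9*p (X(p) = -9*(-4 - p) = 36 + 9*p)
(X(T) + A(4, -3))² = ((36 + 9*(-10)) + 5)² = ((36 - 90) + 5)² = (-54 + 5)² = (-49)² = 2401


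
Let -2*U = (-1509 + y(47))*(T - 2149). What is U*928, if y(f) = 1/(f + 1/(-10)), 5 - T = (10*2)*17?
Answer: -815690713536/469 ≈ -1.7392e+9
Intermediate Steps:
T = -335 (T = 5 - 10*2*17 = 5 - 20*17 = 5 - 1*340 = 5 - 340 = -335)
y(f) = 1/(-1/10 + f) (y(f) = 1/(f - 1/10) = 1/(-1/10 + f))
U = -878977062/469 (U = -(-1509 + 10/(-1 + 10*47))*(-335 - 2149)/2 = -(-1509 + 10/(-1 + 470))*(-2484)/2 = -(-1509 + 10/469)*(-2484)/2 = -(-707711)*(-2484)/938 = -1/2*1757954124/469 = -878977062/469 ≈ -1.8742e+6)
U*928 = -878977062/469*928 = -815690713536/469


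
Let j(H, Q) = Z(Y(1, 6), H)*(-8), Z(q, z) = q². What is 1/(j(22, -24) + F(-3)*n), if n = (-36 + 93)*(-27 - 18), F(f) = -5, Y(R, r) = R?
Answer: 1/12817 ≈ 7.8021e-5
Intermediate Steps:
n = -2565 (n = 57*(-45) = -2565)
j(H, Q) = -8 (j(H, Q) = 1²*(-8) = 1*(-8) = -8)
1/(j(22, -24) + F(-3)*n) = 1/(-8 - 5*(-2565)) = 1/(-8 + 12825) = 1/12817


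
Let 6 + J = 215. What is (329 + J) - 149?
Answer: 389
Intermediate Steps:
J = 209 (J = -6 + 215 = 209)
(329 + J) - 149 = (329 + 209) - 149 = 538 - 149 = 389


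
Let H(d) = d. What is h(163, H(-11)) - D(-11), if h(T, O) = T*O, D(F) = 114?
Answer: -1907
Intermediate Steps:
h(T, O) = O*T
h(163, H(-11)) - D(-11) = -11*163 - 1*114 = -1793 - 114 = -1907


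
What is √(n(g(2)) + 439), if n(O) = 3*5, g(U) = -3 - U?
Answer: √454 ≈ 21.307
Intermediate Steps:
n(O) = 15
√(n(g(2)) + 439) = √(15 + 439) = √454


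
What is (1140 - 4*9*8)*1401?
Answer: 1193652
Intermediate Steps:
(1140 - 4*9*8)*1401 = (1140 - 36*8)*1401 = (1140 - 288)*1401 = 852*1401 = 1193652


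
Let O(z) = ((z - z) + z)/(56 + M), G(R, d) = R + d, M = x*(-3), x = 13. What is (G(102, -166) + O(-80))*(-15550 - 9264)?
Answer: 28982752/17 ≈ 1.7049e+6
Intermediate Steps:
M = -39 (M = 13*(-3) = -39)
O(z) = z/17 (O(z) = ((z - z) + z)/(56 - 39) = (0 + z)/17 = z*(1/17) = z/17)
(G(102, -166) + O(-80))*(-15550 - 9264) = ((102 - 166) + (1/17)*(-80))*(-15550 - 9264) = (-64 - 80/17)*(-24814) = -1168/17*(-24814) = 28982752/17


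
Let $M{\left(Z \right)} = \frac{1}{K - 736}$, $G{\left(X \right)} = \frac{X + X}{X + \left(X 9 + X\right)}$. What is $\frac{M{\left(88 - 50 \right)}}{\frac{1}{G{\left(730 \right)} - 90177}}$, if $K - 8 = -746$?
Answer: $\frac{991945}{16214} \approx 61.178$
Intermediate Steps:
$K = -738$ ($K = 8 - 746 = -738$)
$G{\left(X \right)} = \frac{2}{11}$ ($G{\left(X \right)} = \frac{2 X}{X + \left(9 X + X\right)} = \frac{2 X}{X + 10 X} = \frac{2 X}{11 X} = 2 X \frac{1}{11 X} = \frac{2}{11}$)
$M{\left(Z \right)} = - \frac{1}{1474}$ ($M{\left(Z \right)} = \frac{1}{-738 - 736} = \frac{1}{-1474} = - \frac{1}{1474}$)
$\frac{M{\left(88 - 50 \right)}}{\frac{1}{G{\left(730 \right)} - 90177}} = - \frac{1}{1474 \frac{1}{\frac{2}{11} - 90177}} = - \frac{1}{1474 \frac{1}{- \frac{991945}{11}}} = - \frac{1}{1474 \left(- \frac{11}{991945}\right)} = \left(- \frac{1}{1474}\right) \left(- \frac{991945}{11}\right) = \frac{991945}{16214}$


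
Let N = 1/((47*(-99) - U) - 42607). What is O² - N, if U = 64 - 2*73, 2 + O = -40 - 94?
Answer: 872604289/47178 ≈ 18496.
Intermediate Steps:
O = -136 (O = -2 + (-40 - 94) = -2 - 134 = -136)
U = -82 (U = 64 - 146 = -82)
N = -1/47178 (N = 1/((47*(-99) - 1*(-82)) - 42607) = 1/((-4653 + 82) - 42607) = 1/(-4571 - 42607) = 1/(-47178) = -1/47178 ≈ -2.1196e-5)
O² - N = (-136)² - 1*(-1/47178) = 18496 + 1/47178 = 872604289/47178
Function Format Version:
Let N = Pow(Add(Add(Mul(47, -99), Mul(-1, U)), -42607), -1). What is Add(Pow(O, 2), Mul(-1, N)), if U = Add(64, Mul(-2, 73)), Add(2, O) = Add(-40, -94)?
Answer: Rational(872604289, 47178) ≈ 18496.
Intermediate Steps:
O = -136 (O = Add(-2, Add(-40, -94)) = Add(-2, -134) = -136)
U = -82 (U = Add(64, -146) = -82)
N = Rational(-1, 47178) (N = Pow(Add(Add(Mul(47, -99), Mul(-1, -82)), -42607), -1) = Pow(Add(Add(-4653, 82), -42607), -1) = Pow(Add(-4571, -42607), -1) = Pow(-47178, -1) = Rational(-1, 47178) ≈ -2.1196e-5)
Add(Pow(O, 2), Mul(-1, N)) = Add(Pow(-136, 2), Mul(-1, Rational(-1, 47178))) = Add(18496, Rational(1, 47178)) = Rational(872604289, 47178)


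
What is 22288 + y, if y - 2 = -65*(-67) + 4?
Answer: 26649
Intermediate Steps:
y = 4361 (y = 2 + (-65*(-67) + 4) = 2 + (4355 + 4) = 2 + 4359 = 4361)
22288 + y = 22288 + 4361 = 26649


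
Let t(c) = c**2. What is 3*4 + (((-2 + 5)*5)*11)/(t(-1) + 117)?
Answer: 1581/118 ≈ 13.398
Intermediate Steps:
3*4 + (((-2 + 5)*5)*11)/(t(-1) + 117) = 3*4 + (((-2 + 5)*5)*11)/((-1)**2 + 117) = 12 + ((3*5)*11)/(1 + 117) = 12 + (15*11)/118 = 12 + 165*(1/118) = 12 + 165/118 = 1581/118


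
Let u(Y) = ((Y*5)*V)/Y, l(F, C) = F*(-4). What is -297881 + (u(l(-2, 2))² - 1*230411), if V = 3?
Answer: -528067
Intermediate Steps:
l(F, C) = -4*F
u(Y) = 15 (u(Y) = ((Y*5)*3)/Y = ((5*Y)*3)/Y = (15*Y)/Y = 15)
-297881 + (u(l(-2, 2))² - 1*230411) = -297881 + (15² - 1*230411) = -297881 + (225 - 230411) = -297881 - 230186 = -528067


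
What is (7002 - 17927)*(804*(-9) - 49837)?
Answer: 623522525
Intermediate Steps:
(7002 - 17927)*(804*(-9) - 49837) = -10925*(-7236 - 49837) = -10925*(-57073) = 623522525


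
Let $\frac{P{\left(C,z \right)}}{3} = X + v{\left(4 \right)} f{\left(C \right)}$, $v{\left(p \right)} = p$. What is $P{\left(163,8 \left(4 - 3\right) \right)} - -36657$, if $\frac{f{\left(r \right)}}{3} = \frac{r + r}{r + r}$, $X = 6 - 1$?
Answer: $36708$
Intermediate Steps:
$X = 5$
$f{\left(r \right)} = 3$ ($f{\left(r \right)} = 3 \frac{r + r}{r + r} = 3 \frac{2 r}{2 r} = 3 \cdot 2 r \frac{1}{2 r} = 3 \cdot 1 = 3$)
$P{\left(C,z \right)} = 51$ ($P{\left(C,z \right)} = 3 \left(5 + 4 \cdot 3\right) = 3 \left(5 + 12\right) = 3 \cdot 17 = 51$)
$P{\left(163,8 \left(4 - 3\right) \right)} - -36657 = 51 - -36657 = 51 + 36657 = 36708$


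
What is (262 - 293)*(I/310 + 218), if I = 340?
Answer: -6792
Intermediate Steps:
(262 - 293)*(I/310 + 218) = (262 - 293)*(340/310 + 218) = -31*(340*(1/310) + 218) = -31*(34/31 + 218) = -31*6792/31 = -6792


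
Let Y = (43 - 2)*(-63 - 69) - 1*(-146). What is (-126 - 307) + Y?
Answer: -5699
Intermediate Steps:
Y = -5266 (Y = 41*(-132) + 146 = -5412 + 146 = -5266)
(-126 - 307) + Y = (-126 - 307) - 5266 = -433 - 5266 = -5699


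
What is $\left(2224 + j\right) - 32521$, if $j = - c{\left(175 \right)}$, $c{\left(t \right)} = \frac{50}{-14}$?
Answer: $- \frac{212054}{7} \approx -30293.0$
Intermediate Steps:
$c{\left(t \right)} = - \frac{25}{7}$ ($c{\left(t \right)} = 50 \left(- \frac{1}{14}\right) = - \frac{25}{7}$)
$j = \frac{25}{7}$ ($j = \left(-1\right) \left(- \frac{25}{7}\right) = \frac{25}{7} \approx 3.5714$)
$\left(2224 + j\right) - 32521 = \left(2224 + \frac{25}{7}\right) - 32521 = \frac{15593}{7} - 32521 = - \frac{212054}{7}$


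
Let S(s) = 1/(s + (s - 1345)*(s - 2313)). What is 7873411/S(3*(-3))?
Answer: 24753838842369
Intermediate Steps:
S(s) = 1/(s + (-2313 + s)*(-1345 + s)) (S(s) = 1/(s + (-1345 + s)*(-2313 + s)) = 1/(s + (-2313 + s)*(-1345 + s)))
7873411/S(3*(-3)) = 7873411/(1/(3110985 + (3*(-3))² - 10971*(-3))) = 7873411/(1/(3110985 + (-9)² - 3657*(-9))) = 7873411/(1/(3110985 + 81 + 32913)) = 7873411/(1/3143979) = 7873411*3143979 = 24753838842369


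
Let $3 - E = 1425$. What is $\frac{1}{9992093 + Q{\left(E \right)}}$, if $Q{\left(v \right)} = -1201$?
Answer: $\frac{1}{9990892} \approx 1.0009 \cdot 10^{-7}$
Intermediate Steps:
$E = -1422$ ($E = 3 - 1425 = -1422$)
$\frac{1}{9992093 + Q{\left(E \right)}} = \frac{1}{9992093 - 1201} = \frac{1}{9990892}$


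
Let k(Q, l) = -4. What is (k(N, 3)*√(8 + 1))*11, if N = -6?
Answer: -132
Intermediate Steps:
(k(N, 3)*√(8 + 1))*11 = -4*√(8 + 1)*11 = -4*√9*11 = -4*3*11 = -12*11 = -132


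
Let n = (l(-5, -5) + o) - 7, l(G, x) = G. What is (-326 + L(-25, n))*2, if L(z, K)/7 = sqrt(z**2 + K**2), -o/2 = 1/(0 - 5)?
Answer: -652 + 14*sqrt(18989)/5 ≈ -266.16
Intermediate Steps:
o = 2/5 (o = -2/(0 - 5) = -2/(-5) = -2*(-1/5) = 2/5 ≈ 0.40000)
n = -58/5 (n = (-5 + 2/5) - 7 = -23/5 - 7 = -58/5 ≈ -11.600)
L(z, K) = 7*sqrt(K**2 + z**2) (L(z, K) = 7*sqrt(z**2 + K**2) = 7*sqrt(K**2 + z**2))
(-326 + L(-25, n))*2 = (-326 + 7*sqrt((-58/5)**2 + (-25)**2))*2 = (-326 + 7*sqrt(3364/25 + 625))*2 = (-326 + 7*sqrt(18989/25))*2 = (-326 + 7*(sqrt(18989)/5))*2 = (-326 + 7*sqrt(18989)/5)*2 = -652 + 14*sqrt(18989)/5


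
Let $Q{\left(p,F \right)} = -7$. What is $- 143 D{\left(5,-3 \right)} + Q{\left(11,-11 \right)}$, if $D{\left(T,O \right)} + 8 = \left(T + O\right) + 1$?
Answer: $708$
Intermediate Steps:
$D{\left(T,O \right)} = -7 + O + T$ ($D{\left(T,O \right)} = -8 + \left(\left(T + O\right) + 1\right) = -8 + \left(\left(O + T\right) + 1\right) = -8 + \left(1 + O + T\right) = -7 + O + T$)
$- 143 D{\left(5,-3 \right)} + Q{\left(11,-11 \right)} = - 143 \left(-7 - 3 + 5\right) - 7 = \left(-143\right) \left(-5\right) - 7 = 715 - 7 = 708$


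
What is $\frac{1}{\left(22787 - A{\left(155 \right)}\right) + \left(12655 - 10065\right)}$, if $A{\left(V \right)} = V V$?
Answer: $\frac{1}{1352} \approx 0.00073965$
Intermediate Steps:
$A{\left(V \right)} = V^{2}$
$\frac{1}{\left(22787 - A{\left(155 \right)}\right) + \left(12655 - 10065\right)} = \frac{1}{\left(22787 - 155^{2}\right) + \left(12655 - 10065\right)} = \frac{1}{\left(22787 - 24025\right) + \left(12655 - 10065\right)} = \frac{1}{\left(22787 - 24025\right) + 2590} = \frac{1}{-1238 + 2590} = \frac{1}{1352}$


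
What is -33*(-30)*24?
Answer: 23760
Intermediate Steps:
-33*(-30)*24 = 990*24 = 23760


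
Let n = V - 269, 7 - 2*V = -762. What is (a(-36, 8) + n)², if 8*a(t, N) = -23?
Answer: 811801/64 ≈ 12684.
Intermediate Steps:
V = 769/2 (V = 7/2 - ½*(-762) = 7/2 + 381 = 769/2 ≈ 384.50)
a(t, N) = -23/8 (a(t, N) = (⅛)*(-23) = -23/8)
n = 231/2 (n = 769/2 - 269 = 231/2 ≈ 115.50)
(a(-36, 8) + n)² = (-23/8 + 231/2)² = (901/8)² = 811801/64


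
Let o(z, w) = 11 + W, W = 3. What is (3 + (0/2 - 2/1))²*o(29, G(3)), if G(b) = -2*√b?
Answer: 14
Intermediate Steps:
o(z, w) = 14 (o(z, w) = 11 + 3 = 14)
(3 + (0/2 - 2/1))²*o(29, G(3)) = (3 + (0/2 - 2/1))²*14 = (3 + (0*(½) - 2*1))²*14 = (3 + (0 - 2))²*14 = (3 - 2)²*14 = 1²*14 = 1*14 = 14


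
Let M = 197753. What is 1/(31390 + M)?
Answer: 1/229143 ≈ 4.3641e-6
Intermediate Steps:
1/(31390 + M) = 1/(31390 + 197753) = 1/229143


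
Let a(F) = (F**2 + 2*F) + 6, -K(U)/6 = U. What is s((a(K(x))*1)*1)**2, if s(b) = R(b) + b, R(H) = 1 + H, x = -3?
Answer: 537289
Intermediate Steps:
K(U) = -6*U
a(F) = 6 + F**2 + 2*F
s(b) = 1 + 2*b (s(b) = (1 + b) + b = 1 + 2*b)
s((a(K(x))*1)*1)**2 = (1 + 2*(((6 + (-6*(-3))**2 + 2*(-6*(-3)))*1)*1))**2 = (1 + 2*(((6 + 18**2 + 2*18)*1)*1))**2 = (1 + 2*(((6 + 324 + 36)*1)*1))**2 = (1 + 2*((366*1)*1))**2 = (1 + 2*(366*1))**2 = (1 + 2*366)**2 = (1 + 732)**2 = 733**2 = 537289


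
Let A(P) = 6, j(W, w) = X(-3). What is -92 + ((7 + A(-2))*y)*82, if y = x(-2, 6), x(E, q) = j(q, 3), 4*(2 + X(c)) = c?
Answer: -6047/2 ≈ -3023.5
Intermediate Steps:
X(c) = -2 + c/4
j(W, w) = -11/4 (j(W, w) = -2 + (¼)*(-3) = -2 - ¾ = -11/4)
x(E, q) = -11/4
y = -11/4 ≈ -2.7500
-92 + ((7 + A(-2))*y)*82 = -92 + ((7 + 6)*(-11/4))*82 = -92 + (13*(-11/4))*82 = -92 - 143/4*82 = -92 - 5863/2 = -6047/2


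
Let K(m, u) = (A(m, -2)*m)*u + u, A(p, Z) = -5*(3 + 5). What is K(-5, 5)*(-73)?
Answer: -73365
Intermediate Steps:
A(p, Z) = -40 (A(p, Z) = -5*8 = -40)
K(m, u) = u - 40*m*u (K(m, u) = (-40*m)*u + u = -40*m*u + u = u - 40*m*u)
K(-5, 5)*(-73) = (5*(1 - 40*(-5)))*(-73) = (5*(1 + 200))*(-73) = (5*201)*(-73) = 1005*(-73) = -73365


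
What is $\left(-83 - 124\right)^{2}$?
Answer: $42849$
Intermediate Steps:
$\left(-83 - 124\right)^{2} = \left(-207\right)^{2} = 42849$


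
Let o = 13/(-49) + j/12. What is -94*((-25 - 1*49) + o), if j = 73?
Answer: 1884277/294 ≈ 6409.1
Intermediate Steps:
o = 3421/588 (o = 13/(-49) + 73/12 = 13*(-1/49) + 73*(1/12) = -13/49 + 73/12 = 3421/588 ≈ 5.8180)
-94*((-25 - 1*49) + o) = -94*((-25 - 1*49) + 3421/588) = -94*((-25 - 49) + 3421/588) = -94*(-74 + 3421/588) = -94*(-40091/588) = 1884277/294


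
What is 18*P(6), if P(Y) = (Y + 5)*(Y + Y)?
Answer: 2376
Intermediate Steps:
P(Y) = 2*Y*(5 + Y) (P(Y) = (5 + Y)*(2*Y) = 2*Y*(5 + Y))
18*P(6) = 18*(2*6*(5 + 6)) = 18*(2*6*11) = 18*132 = 2376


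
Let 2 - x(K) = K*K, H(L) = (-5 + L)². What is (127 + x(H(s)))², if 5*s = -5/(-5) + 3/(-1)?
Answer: 203235065856/390625 ≈ 5.2028e+5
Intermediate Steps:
s = -⅖ (s = (-5/(-5) + 3/(-1))/5 = (-5*(-⅕) + 3*(-1))/5 = (1 - 3)/5 = (⅕)*(-2) = -⅖ ≈ -0.40000)
x(K) = 2 - K² (x(K) = 2 - K*K = 2 - K²)
(127 + x(H(s)))² = (127 + (2 - ((-5 - ⅖)²)²))² = (127 + (2 - ((-27/5)²)²))² = (127 + (2 - (729/25)²))² = (127 + (2 - 1*531441/625))² = (127 + (2 - 531441/625))² = (127 - 530191/625)² = (-450816/625)² = 203235065856/390625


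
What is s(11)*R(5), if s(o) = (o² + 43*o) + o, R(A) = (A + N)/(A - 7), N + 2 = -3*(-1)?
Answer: -1815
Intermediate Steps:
N = 1 (N = -2 - 3*(-1) = -2 + 3 = 1)
R(A) = (1 + A)/(-7 + A) (R(A) = (A + 1)/(A - 7) = (1 + A)/(-7 + A))
s(o) = o² + 44*o
s(11)*R(5) = (11*(44 + 11))*((1 + 5)/(-7 + 5)) = (11*55)*(6/(-2)) = 605*(-½*6) = 605*(-3) = -1815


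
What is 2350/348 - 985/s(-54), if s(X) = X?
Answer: 19570/783 ≈ 24.994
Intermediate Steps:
2350/348 - 985/s(-54) = 2350/348 - 985/(-54) = 2350*(1/348) - 985*(-1/54) = 1175/174 + 985/54 = 19570/783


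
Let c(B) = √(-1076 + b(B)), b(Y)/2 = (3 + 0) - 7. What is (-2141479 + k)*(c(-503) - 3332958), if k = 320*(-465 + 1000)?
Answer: 6566857155282 - 3940558*I*√271 ≈ 6.5669e+12 - 6.487e+7*I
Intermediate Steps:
b(Y) = -8 (b(Y) = 2*((3 + 0) - 7) = 2*(3 - 7) = 2*(-4) = -8)
k = 171200 (k = 320*535 = 171200)
c(B) = 2*I*√271 (c(B) = √(-1076 - 8) = √(-1084) = 2*I*√271)
(-2141479 + k)*(c(-503) - 3332958) = (-2141479 + 171200)*(2*I*√271 - 3332958) = -1970279*(-3332958 + 2*I*√271) = 6566857155282 - 3940558*I*√271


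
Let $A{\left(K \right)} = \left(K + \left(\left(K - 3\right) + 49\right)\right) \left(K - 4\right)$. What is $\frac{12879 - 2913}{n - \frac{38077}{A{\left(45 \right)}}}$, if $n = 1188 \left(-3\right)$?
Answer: $- \frac{55570416}{19910941} \approx -2.7909$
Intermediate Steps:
$A{\left(K \right)} = \left(-4 + K\right) \left(46 + 2 K\right)$ ($A{\left(K \right)} = \left(K + \left(\left(-3 + K\right) + 49\right)\right) \left(-4 + K\right) = \left(K + \left(46 + K\right)\right) \left(-4 + K\right) = \left(46 + 2 K\right) \left(-4 + K\right) = \left(-4 + K\right) \left(46 + 2 K\right)$)
$n = -3564$
$\frac{12879 - 2913}{n - \frac{38077}{A{\left(45 \right)}}} = \frac{12879 - 2913}{-3564 - \frac{38077}{-184 + 2 \cdot 45^{2} + 38 \cdot 45}} = \frac{12879 + \left(-24114 + 21201\right)}{-3564 - \frac{38077}{-184 + 2 \cdot 2025 + 1710}} = \frac{12879 - 2913}{-3564 - \frac{38077}{-184 + 4050 + 1710}} = \frac{9966}{-3564 - \frac{38077}{5576}} = \frac{9966}{- \frac{19910941}{5576}} = 9966 \left(- \frac{5576}{19910941}\right) = - \frac{55570416}{19910941}$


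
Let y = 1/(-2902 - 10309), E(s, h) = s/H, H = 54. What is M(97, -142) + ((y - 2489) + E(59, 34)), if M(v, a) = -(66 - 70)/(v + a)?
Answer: -8874608419/3566970 ≈ -2488.0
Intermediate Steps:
E(s, h) = s/54
y = -1/13211 (y = 1/(-13211) = -1/13211 ≈ -7.5695e-5)
M(v, a) = 4/(a + v) (M(v, a) = -(-4)/(a + v) = 4/(a + v))
M(97, -142) + ((y - 2489) + E(59, 34)) = 4/(-142 + 97) + ((-1/13211 - 2489) + (1/54)*59) = 4/(-45) + (-32882180/13211 + 59/54) = 4*(-1/45) - 1774858271/713394 = -4/45 - 1774858271/713394 = -8874608419/3566970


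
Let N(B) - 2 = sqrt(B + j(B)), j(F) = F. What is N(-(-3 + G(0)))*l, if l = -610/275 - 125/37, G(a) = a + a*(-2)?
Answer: -22778/2035 - 11389*sqrt(6)/2035 ≈ -24.902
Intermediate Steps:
G(a) = -a (G(a) = a - 2*a = -a)
N(B) = 2 + sqrt(2)*sqrt(B) (N(B) = 2 + sqrt(B + B) = 2 + sqrt(2*B) = 2 + sqrt(2)*sqrt(B))
l = -11389/2035 (l = -610*1/275 - 125*1/37 = -122/55 - 125/37 = -11389/2035 ≈ -5.5966)
N(-(-3 + G(0)))*l = (2 + sqrt(2)*sqrt(-(-3 - 1*0)))*(-11389/2035) = (2 + sqrt(2)*sqrt(-(-3 + 0)))*(-11389/2035) = (2 + sqrt(2)*sqrt(-1*(-3)))*(-11389/2035) = (2 + sqrt(2)*sqrt(3))*(-11389/2035) = (2 + sqrt(6))*(-11389/2035) = -22778/2035 - 11389*sqrt(6)/2035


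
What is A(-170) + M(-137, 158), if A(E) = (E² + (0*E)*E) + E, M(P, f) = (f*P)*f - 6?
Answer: -3391344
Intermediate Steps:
M(P, f) = -6 + P*f² (M(P, f) = (P*f)*f - 6 = P*f² - 6 = -6 + P*f²)
A(E) = E + E² (A(E) = (E² + 0*E) + E = (E² + 0) + E = E² + E = E + E²)
A(-170) + M(-137, 158) = -170*(1 - 170) + (-6 - 137*158²) = -170*(-169) + (-6 - 137*24964) = 28730 + (-6 - 3420068) = 28730 - 3420074 = -3391344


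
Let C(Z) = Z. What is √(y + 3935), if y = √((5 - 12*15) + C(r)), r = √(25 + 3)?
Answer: √(3935 + I*√(175 - 2*√7)) ≈ 62.73 + 0.1038*I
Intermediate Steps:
r = 2*√7 (r = √28 = 2*√7 ≈ 5.2915)
y = √(-175 + 2*√7) (y = √((5 - 12*15) + 2*√7) = √((5 - 180) + 2*√7) = √(-175 + 2*√7) ≈ 13.027*I)
√(y + 3935) = √(√(-175 + 2*√7) + 3935) = √(3935 + √(-175 + 2*√7))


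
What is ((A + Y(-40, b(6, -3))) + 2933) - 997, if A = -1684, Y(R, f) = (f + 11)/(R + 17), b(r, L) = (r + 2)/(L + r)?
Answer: 17347/69 ≈ 251.41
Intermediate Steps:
b(r, L) = (2 + r)/(L + r)
Y(R, f) = (11 + f)/(17 + R)
((A + Y(-40, b(6, -3))) + 2933) - 997 = ((-1684 + (11 + (2 + 6)/(-3 + 6))/(17 - 40)) + 2933) - 997 = ((-1684 + (11 + 8/3)/(-23)) + 2933) - 997 = ((-1684 - (11 + (⅓)*8)/23) + 2933) - 997 = ((-1684 - (11 + 8/3)/23) + 2933) - 997 = ((-1684 - 1/23*41/3) + 2933) - 997 = ((-1684 - 41/69) + 2933) - 997 = (-116237/69 + 2933) - 997 = 86140/69 - 997 = 17347/69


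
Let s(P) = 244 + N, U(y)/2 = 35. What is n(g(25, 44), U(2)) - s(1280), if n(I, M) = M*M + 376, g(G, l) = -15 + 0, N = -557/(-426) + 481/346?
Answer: 185324761/36849 ≈ 5029.3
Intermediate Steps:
N = 99407/36849 (N = -557*(-1/426) + 481*(1/346) = 557/426 + 481/346 = 99407/36849 ≈ 2.6977)
g(G, l) = -15
U(y) = 70 (U(y) = 2*35 = 70)
n(I, M) = 376 + M² (n(I, M) = M² + 376 = 376 + M²)
s(P) = 9090563/36849 (s(P) = 244 + 99407/36849 = 9090563/36849)
n(g(25, 44), U(2)) - s(1280) = (376 + 70²) - 1*9090563/36849 = (376 + 4900) - 9090563/36849 = 5276 - 9090563/36849 = 185324761/36849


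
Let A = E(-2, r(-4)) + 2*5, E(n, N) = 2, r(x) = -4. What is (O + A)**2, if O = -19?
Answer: 49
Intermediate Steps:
A = 12 (A = 2 + 2*5 = 2 + 10 = 12)
(O + A)**2 = (-19 + 12)**2 = (-7)**2 = 49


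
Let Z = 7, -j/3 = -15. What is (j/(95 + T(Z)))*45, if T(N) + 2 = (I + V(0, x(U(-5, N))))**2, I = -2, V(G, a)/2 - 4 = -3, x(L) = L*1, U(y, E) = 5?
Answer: 675/31 ≈ 21.774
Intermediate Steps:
x(L) = L
V(G, a) = 2 (V(G, a) = 8 + 2*(-3) = 8 - 6 = 2)
j = 45 (j = -3*(-15) = 45)
T(N) = -2 (T(N) = -2 + (-2 + 2)**2 = -2 + 0**2 = -2 + 0 = -2)
(j/(95 + T(Z)))*45 = (45/(95 - 2))*45 = (45/93)*45 = ((1/93)*45)*45 = (15/31)*45 = 675/31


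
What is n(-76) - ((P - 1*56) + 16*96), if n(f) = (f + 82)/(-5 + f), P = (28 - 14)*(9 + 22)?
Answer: -51680/27 ≈ -1914.1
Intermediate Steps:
P = 434 (P = 14*31 = 434)
n(f) = (82 + f)/(-5 + f)
n(-76) - ((P - 1*56) + 16*96) = (82 - 76)/(-5 - 76) - ((434 - 1*56) + 16*96) = 6/(-81) - ((434 - 56) + 1536) = -1/81*6 - (378 + 1536) = -2/27 - 1*1914 = -2/27 - 1914 = -51680/27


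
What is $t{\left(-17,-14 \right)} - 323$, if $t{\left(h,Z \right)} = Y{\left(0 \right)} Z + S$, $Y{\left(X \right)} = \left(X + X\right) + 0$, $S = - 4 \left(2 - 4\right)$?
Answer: $-315$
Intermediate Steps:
$S = 8$ ($S = \left(-4\right) \left(-2\right) = 8$)
$Y{\left(X \right)} = 2 X$ ($Y{\left(X \right)} = 2 X + 0 = 2 X$)
$t{\left(h,Z \right)} = 8$ ($t{\left(h,Z \right)} = 2 \cdot 0 Z + 8 = 0 Z + 8 = 0 + 8 = 8$)
$t{\left(-17,-14 \right)} - 323 = 8 - 323 = -315$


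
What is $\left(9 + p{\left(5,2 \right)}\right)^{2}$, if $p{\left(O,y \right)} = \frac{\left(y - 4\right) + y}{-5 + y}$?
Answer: $81$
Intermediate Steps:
$p{\left(O,y \right)} = \frac{-4 + 2 y}{-5 + y}$ ($p{\left(O,y \right)} = \frac{\left(-4 + y\right) + y}{-5 + y} = \frac{-4 + 2 y}{-5 + y}$)
$\left(9 + p{\left(5,2 \right)}\right)^{2} = \left(9 + \frac{2 \left(-2 + 2\right)}{-5 + 2}\right)^{2} = \left(9 + 2 \frac{1}{-3} \cdot 0\right)^{2} = \left(9 + 2 \left(- \frac{1}{3}\right) 0\right)^{2} = \left(9 + 0\right)^{2} = 9^{2} = 81$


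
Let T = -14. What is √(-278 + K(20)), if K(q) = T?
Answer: 2*I*√73 ≈ 17.088*I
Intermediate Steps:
K(q) = -14
√(-278 + K(20)) = √(-278 - 14) = √(-292) = 2*I*√73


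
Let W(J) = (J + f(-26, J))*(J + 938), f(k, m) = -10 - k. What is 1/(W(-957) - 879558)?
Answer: -1/861679 ≈ -1.1605e-6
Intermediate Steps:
W(J) = (16 + J)*(938 + J) (W(J) = (J + (-10 - 1*(-26)))*(J + 938) = (J + (-10 + 26))*(938 + J) = (J + 16)*(938 + J) = (16 + J)*(938 + J))
1/(W(-957) - 879558) = 1/((15008 + (-957)² + 954*(-957)) - 879558) = 1/((15008 + 915849 - 912978) - 879558) = 1/(17879 - 879558) = 1/(-861679) = -1/861679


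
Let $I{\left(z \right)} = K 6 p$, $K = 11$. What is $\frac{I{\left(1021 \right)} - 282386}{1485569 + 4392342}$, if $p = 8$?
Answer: $- \frac{281858}{5877911} \approx -0.047952$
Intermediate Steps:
$I{\left(z \right)} = 528$ ($I{\left(z \right)} = 11 \cdot 6 \cdot 8 = 66 \cdot 8 = 528$)
$\frac{I{\left(1021 \right)} - 282386}{1485569 + 4392342} = \frac{528 - 282386}{1485569 + 4392342} = - \frac{281858}{5877911}$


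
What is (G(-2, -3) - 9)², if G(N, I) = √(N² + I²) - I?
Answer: (6 - √13)² ≈ 5.7334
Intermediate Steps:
G(N, I) = √(I² + N²) - I
(G(-2, -3) - 9)² = ((√((-3)² + (-2)²) - 1*(-3)) - 9)² = ((√(9 + 4) + 3) - 9)² = ((√13 + 3) - 9)² = ((3 + √13) - 9)² = (-6 + √13)²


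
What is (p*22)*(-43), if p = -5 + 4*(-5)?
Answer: 23650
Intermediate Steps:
p = -25 (p = -5 - 20 = -25)
(p*22)*(-43) = -25*22*(-43) = -550*(-43) = 23650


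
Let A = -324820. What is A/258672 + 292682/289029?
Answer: -116498471/479254548 ≈ -0.24308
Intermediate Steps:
A/258672 + 292682/289029 = -324820/258672 + 292682/289029 = -324820*1/258672 + 292682*(1/289029) = -81205/64668 + 22514/22233 = -116498471/479254548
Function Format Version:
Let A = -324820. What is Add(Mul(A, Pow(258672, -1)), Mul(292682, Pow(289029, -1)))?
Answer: Rational(-116498471, 479254548) ≈ -0.24308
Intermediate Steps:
Add(Mul(A, Pow(258672, -1)), Mul(292682, Pow(289029, -1))) = Add(Mul(-324820, Pow(258672, -1)), Mul(292682, Pow(289029, -1))) = Add(Mul(-324820, Rational(1, 258672)), Mul(292682, Rational(1, 289029))) = Add(Rational(-81205, 64668), Rational(22514, 22233)) = Rational(-116498471, 479254548)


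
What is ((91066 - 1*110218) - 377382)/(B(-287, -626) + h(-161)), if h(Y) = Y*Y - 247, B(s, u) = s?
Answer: -396534/25387 ≈ -15.620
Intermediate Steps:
h(Y) = -247 + Y² (h(Y) = Y² - 247 = -247 + Y²)
((91066 - 1*110218) - 377382)/(B(-287, -626) + h(-161)) = ((91066 - 1*110218) - 377382)/(-287 + (-247 + (-161)²)) = ((91066 - 110218) - 377382)/(-287 + (-247 + 25921)) = (-19152 - 377382)/(-287 + 25674) = -396534/25387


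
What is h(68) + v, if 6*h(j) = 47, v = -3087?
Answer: -18475/6 ≈ -3079.2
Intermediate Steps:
h(j) = 47/6 (h(j) = (⅙)*47 = 47/6)
h(68) + v = 47/6 - 3087 = -18475/6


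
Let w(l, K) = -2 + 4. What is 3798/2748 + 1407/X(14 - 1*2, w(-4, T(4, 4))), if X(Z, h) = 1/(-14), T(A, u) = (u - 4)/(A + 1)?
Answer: -9021051/458 ≈ -19697.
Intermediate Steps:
T(A, u) = (-4 + u)/(1 + A)
w(l, K) = 2
X(Z, h) = -1/14
3798/2748 + 1407/X(14 - 1*2, w(-4, T(4, 4))) = 3798/2748 + 1407/(-1/14) = 3798*(1/2748) + 1407*(-14) = 633/458 - 19698 = -9021051/458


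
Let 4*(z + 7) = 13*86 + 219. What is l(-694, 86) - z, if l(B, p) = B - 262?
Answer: -5133/4 ≈ -1283.3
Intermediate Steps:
l(B, p) = -262 + B
z = 1309/4 (z = -7 + (13*86 + 219)/4 = -7 + (1118 + 219)/4 = -7 + (¼)*1337 = -7 + 1337/4 = 1309/4 ≈ 327.25)
l(-694, 86) - z = (-262 - 694) - 1*1309/4 = -956 - 1309/4 = -5133/4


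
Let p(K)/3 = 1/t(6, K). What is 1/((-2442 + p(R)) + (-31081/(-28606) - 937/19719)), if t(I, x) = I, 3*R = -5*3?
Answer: -282040857/688309711157 ≈ -0.00040976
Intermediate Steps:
R = -5 (R = (-5*3)/3 = (⅓)*(-15) = -5)
p(K) = ½ (p(K) = 3/6 = 3*(⅙) = ½)
1/((-2442 + p(R)) + (-31081/(-28606) - 937/19719)) = 1/((-2442 + ½) + (-31081/(-28606) - 937/19719)) = 1/(-4883/2 + (-31081*(-1/28606) - 937*1/19719)) = 1/(-4883/2 + (31081/28606 - 937/19719)) = 1/(-4883/2 + 586082417/564081714) = 1/(-688309711157/282040857) = -282040857/688309711157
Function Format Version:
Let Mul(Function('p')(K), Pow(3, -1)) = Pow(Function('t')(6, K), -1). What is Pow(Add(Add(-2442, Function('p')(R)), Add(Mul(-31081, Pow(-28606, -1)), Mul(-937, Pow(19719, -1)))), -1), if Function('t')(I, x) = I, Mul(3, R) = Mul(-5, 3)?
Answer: Rational(-282040857, 688309711157) ≈ -0.00040976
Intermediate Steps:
R = -5 (R = Mul(Rational(1, 3), Mul(-5, 3)) = Mul(Rational(1, 3), -15) = -5)
Function('p')(K) = Rational(1, 2) (Function('p')(K) = Mul(3, Pow(6, -1)) = Mul(3, Rational(1, 6)) = Rational(1, 2))
Pow(Add(Add(-2442, Function('p')(R)), Add(Mul(-31081, Pow(-28606, -1)), Mul(-937, Pow(19719, -1)))), -1) = Pow(Add(Add(-2442, Rational(1, 2)), Add(Mul(-31081, Pow(-28606, -1)), Mul(-937, Pow(19719, -1)))), -1) = Pow(Add(Rational(-4883, 2), Add(Mul(-31081, Rational(-1, 28606)), Mul(-937, Rational(1, 19719)))), -1) = Pow(Add(Rational(-4883, 2), Add(Rational(31081, 28606), Rational(-937, 19719))), -1) = Pow(Add(Rational(-4883, 2), Rational(586082417, 564081714)), -1) = Pow(Rational(-688309711157, 282040857), -1) = Rational(-282040857, 688309711157)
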